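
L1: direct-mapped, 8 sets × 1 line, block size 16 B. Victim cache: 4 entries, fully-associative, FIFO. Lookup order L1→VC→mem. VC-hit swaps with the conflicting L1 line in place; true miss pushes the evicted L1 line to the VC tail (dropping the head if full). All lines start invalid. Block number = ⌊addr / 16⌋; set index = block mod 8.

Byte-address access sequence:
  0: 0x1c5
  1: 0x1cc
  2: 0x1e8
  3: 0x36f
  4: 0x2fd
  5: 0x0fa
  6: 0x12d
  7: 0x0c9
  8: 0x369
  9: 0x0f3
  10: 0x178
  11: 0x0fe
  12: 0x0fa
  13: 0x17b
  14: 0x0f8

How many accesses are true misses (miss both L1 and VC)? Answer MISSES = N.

#0 0x1c5→b28/s4 MISS; vc=[]
#1 0x1cc→b28/s4 L1-HIT; vc=[]
#2 0x1e8→b30/s6 MISS; vc=[]
#3 0x36f→b54/s6 MISS; vc=[30]
#4 0x2fd→b47/s7 MISS; vc=[30]
#5 0xfa→b15/s7 MISS; vc=[30,47]
#6 0x12d→b18/s2 MISS; vc=[30,47]
#7 0xc9→b12/s4 MISS; vc=[30,47,28]
#8 0x369→b54/s6 L1-HIT; vc=[30,47,28]
#9 0xf3→b15/s7 L1-HIT; vc=[30,47,28]
#10 0x178→b23/s7 MISS; vc=[30,47,28,15]
#11 0xfe→b15/s7 VC-HIT; vc=[30,47,28,23]
#12 0xfa→b15/s7 L1-HIT; vc=[30,47,28,23]
#13 0x17b→b23/s7 VC-HIT; vc=[30,47,28,15]
#14 0xf8→b15/s7 VC-HIT; vc=[30,47,28,23]

MISSES = 8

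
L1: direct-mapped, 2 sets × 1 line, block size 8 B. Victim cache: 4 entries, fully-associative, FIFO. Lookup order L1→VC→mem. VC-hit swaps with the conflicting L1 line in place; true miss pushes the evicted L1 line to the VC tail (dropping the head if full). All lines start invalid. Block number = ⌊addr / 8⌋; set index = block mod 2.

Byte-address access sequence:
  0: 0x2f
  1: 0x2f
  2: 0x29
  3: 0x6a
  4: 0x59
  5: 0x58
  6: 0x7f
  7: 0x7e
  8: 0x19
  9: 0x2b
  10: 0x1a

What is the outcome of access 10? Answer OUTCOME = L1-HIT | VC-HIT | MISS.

#0 0x2f→b5/s1 MISS; vc=[]
#1 0x2f→b5/s1 L1-HIT; vc=[]
#2 0x29→b5/s1 L1-HIT; vc=[]
#3 0x6a→b13/s1 MISS; vc=[5]
#4 0x59→b11/s1 MISS; vc=[5,13]
#5 0x58→b11/s1 L1-HIT; vc=[5,13]
#6 0x7f→b15/s1 MISS; vc=[5,13,11]
#7 0x7e→b15/s1 L1-HIT; vc=[5,13,11]
#8 0x19→b3/s1 MISS; vc=[5,13,11,15]
#9 0x2b→b5/s1 VC-HIT; vc=[3,13,11,15]
#10 0x1a→b3/s1 VC-HIT; vc=[5,13,11,15]

OUTCOME = VC-HIT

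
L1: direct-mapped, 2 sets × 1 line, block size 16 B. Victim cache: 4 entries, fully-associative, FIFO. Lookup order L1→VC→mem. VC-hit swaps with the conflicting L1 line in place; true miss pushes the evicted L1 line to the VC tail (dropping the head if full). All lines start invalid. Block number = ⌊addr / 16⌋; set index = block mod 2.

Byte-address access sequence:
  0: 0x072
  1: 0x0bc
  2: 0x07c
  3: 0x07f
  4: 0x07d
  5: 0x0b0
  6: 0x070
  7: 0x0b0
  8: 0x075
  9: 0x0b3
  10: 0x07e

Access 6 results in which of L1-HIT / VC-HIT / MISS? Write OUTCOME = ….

  [0] addr=0x72 blk=7 s=1: MISS | VC []
  [1] addr=0xbc blk=11 s=1: MISS | VC [7]
  [2] addr=0x7c blk=7 s=1: VC-HIT | VC [11]
  [3] addr=0x7f blk=7 s=1: L1-HIT | VC [11]
  [4] addr=0x7d blk=7 s=1: L1-HIT | VC [11]
  [5] addr=0xb0 blk=11 s=1: VC-HIT | VC [7]
  [6] addr=0x70 blk=7 s=1: VC-HIT | VC [11]
  [7] addr=0xb0 blk=11 s=1: VC-HIT | VC [7]
  [8] addr=0x75 blk=7 s=1: VC-HIT | VC [11]
  [9] addr=0xb3 blk=11 s=1: VC-HIT | VC [7]
  [10] addr=0x7e blk=7 s=1: VC-HIT | VC [11]

OUTCOME = VC-HIT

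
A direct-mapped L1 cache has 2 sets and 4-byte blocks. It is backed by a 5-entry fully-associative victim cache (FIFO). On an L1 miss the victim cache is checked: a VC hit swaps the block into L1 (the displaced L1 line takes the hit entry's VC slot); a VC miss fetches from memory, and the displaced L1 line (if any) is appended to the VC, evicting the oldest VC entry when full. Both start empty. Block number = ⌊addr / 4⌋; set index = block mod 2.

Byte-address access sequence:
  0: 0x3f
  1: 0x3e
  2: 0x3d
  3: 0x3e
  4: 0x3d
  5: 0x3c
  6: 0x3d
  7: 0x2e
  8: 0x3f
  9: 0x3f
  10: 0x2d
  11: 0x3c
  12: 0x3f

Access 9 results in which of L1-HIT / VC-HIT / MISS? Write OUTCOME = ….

OUTCOME = L1-HIT

#0 0x3f→b15/s1 MISS; vc=[]
#1 0x3e→b15/s1 L1-HIT; vc=[]
#2 0x3d→b15/s1 L1-HIT; vc=[]
#3 0x3e→b15/s1 L1-HIT; vc=[]
#4 0x3d→b15/s1 L1-HIT; vc=[]
#5 0x3c→b15/s1 L1-HIT; vc=[]
#6 0x3d→b15/s1 L1-HIT; vc=[]
#7 0x2e→b11/s1 MISS; vc=[15]
#8 0x3f→b15/s1 VC-HIT; vc=[11]
#9 0x3f→b15/s1 L1-HIT; vc=[11]
#10 0x2d→b11/s1 VC-HIT; vc=[15]
#11 0x3c→b15/s1 VC-HIT; vc=[11]
#12 0x3f→b15/s1 L1-HIT; vc=[11]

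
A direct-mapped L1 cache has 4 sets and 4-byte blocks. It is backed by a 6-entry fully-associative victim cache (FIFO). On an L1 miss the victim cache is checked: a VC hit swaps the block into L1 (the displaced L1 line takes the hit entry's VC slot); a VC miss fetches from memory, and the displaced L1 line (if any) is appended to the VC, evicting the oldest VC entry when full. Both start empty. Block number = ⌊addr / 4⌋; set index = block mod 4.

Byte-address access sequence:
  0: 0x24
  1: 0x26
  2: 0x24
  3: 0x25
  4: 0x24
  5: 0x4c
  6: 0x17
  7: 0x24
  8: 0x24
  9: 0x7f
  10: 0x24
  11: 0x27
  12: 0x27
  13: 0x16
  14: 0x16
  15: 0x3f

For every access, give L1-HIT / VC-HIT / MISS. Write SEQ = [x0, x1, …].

  [0] addr=0x24 blk=9 s=1: MISS | VC []
  [1] addr=0x26 blk=9 s=1: L1-HIT | VC []
  [2] addr=0x24 blk=9 s=1: L1-HIT | VC []
  [3] addr=0x25 blk=9 s=1: L1-HIT | VC []
  [4] addr=0x24 blk=9 s=1: L1-HIT | VC []
  [5] addr=0x4c blk=19 s=3: MISS | VC []
  [6] addr=0x17 blk=5 s=1: MISS | VC [9]
  [7] addr=0x24 blk=9 s=1: VC-HIT | VC [5]
  [8] addr=0x24 blk=9 s=1: L1-HIT | VC [5]
  [9] addr=0x7f blk=31 s=3: MISS | VC [5, 19]
  [10] addr=0x24 blk=9 s=1: L1-HIT | VC [5, 19]
  [11] addr=0x27 blk=9 s=1: L1-HIT | VC [5, 19]
  [12] addr=0x27 blk=9 s=1: L1-HIT | VC [5, 19]
  [13] addr=0x16 blk=5 s=1: VC-HIT | VC [9, 19]
  [14] addr=0x16 blk=5 s=1: L1-HIT | VC [9, 19]
  [15] addr=0x3f blk=15 s=3: MISS | VC [9, 19, 31]

SEQ = [MISS, L1-HIT, L1-HIT, L1-HIT, L1-HIT, MISS, MISS, VC-HIT, L1-HIT, MISS, L1-HIT, L1-HIT, L1-HIT, VC-HIT, L1-HIT, MISS]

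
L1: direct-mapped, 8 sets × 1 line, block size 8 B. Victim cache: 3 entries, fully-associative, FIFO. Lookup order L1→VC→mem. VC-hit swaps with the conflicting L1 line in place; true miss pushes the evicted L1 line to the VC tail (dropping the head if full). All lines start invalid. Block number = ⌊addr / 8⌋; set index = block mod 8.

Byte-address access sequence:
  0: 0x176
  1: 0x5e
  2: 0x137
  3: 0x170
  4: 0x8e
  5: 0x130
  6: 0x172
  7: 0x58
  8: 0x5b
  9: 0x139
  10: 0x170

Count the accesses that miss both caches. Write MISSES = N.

0: 0x176 (blk 46, set 6) → MISS  vc=[]
1: 0x5e (blk 11, set 3) → MISS  vc=[]
2: 0x137 (blk 38, set 6) → MISS  vc=[46]
3: 0x170 (blk 46, set 6) → VC-HIT  vc=[38]
4: 0x8e (blk 17, set 1) → MISS  vc=[38]
5: 0x130 (blk 38, set 6) → VC-HIT  vc=[46]
6: 0x172 (blk 46, set 6) → VC-HIT  vc=[38]
7: 0x58 (blk 11, set 3) → L1-HIT  vc=[38]
8: 0x5b (blk 11, set 3) → L1-HIT  vc=[38]
9: 0x139 (blk 39, set 7) → MISS  vc=[38]
10: 0x170 (blk 46, set 6) → L1-HIT  vc=[38]

MISSES = 5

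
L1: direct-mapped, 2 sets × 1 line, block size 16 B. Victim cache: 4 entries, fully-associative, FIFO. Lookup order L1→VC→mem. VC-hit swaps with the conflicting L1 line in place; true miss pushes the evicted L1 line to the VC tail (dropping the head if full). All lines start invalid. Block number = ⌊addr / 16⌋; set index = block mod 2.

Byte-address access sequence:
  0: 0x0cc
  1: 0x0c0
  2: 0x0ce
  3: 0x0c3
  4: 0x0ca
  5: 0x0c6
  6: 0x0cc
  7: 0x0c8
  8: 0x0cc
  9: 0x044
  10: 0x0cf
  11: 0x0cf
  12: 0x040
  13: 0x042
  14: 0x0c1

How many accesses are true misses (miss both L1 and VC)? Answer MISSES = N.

  [0] addr=0xcc blk=12 s=0: MISS | VC []
  [1] addr=0xc0 blk=12 s=0: L1-HIT | VC []
  [2] addr=0xce blk=12 s=0: L1-HIT | VC []
  [3] addr=0xc3 blk=12 s=0: L1-HIT | VC []
  [4] addr=0xca blk=12 s=0: L1-HIT | VC []
  [5] addr=0xc6 blk=12 s=0: L1-HIT | VC []
  [6] addr=0xcc blk=12 s=0: L1-HIT | VC []
  [7] addr=0xc8 blk=12 s=0: L1-HIT | VC []
  [8] addr=0xcc blk=12 s=0: L1-HIT | VC []
  [9] addr=0x44 blk=4 s=0: MISS | VC [12]
  [10] addr=0xcf blk=12 s=0: VC-HIT | VC [4]
  [11] addr=0xcf blk=12 s=0: L1-HIT | VC [4]
  [12] addr=0x40 blk=4 s=0: VC-HIT | VC [12]
  [13] addr=0x42 blk=4 s=0: L1-HIT | VC [12]
  [14] addr=0xc1 blk=12 s=0: VC-HIT | VC [4]

MISSES = 2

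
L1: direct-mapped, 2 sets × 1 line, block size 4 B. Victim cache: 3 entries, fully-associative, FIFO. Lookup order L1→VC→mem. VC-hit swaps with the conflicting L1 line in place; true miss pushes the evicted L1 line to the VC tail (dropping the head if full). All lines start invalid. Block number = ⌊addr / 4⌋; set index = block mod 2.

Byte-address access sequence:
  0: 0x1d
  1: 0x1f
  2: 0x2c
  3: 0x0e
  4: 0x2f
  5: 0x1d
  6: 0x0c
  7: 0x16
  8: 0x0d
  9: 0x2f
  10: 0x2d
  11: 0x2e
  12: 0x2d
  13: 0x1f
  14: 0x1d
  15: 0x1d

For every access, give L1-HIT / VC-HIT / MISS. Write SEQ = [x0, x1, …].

#0 0x1d→b7/s1 MISS; vc=[]
#1 0x1f→b7/s1 L1-HIT; vc=[]
#2 0x2c→b11/s1 MISS; vc=[7]
#3 0xe→b3/s1 MISS; vc=[7,11]
#4 0x2f→b11/s1 VC-HIT; vc=[7,3]
#5 0x1d→b7/s1 VC-HIT; vc=[11,3]
#6 0xc→b3/s1 VC-HIT; vc=[11,7]
#7 0x16→b5/s1 MISS; vc=[11,7,3]
#8 0xd→b3/s1 VC-HIT; vc=[11,7,5]
#9 0x2f→b11/s1 VC-HIT; vc=[3,7,5]
#10 0x2d→b11/s1 L1-HIT; vc=[3,7,5]
#11 0x2e→b11/s1 L1-HIT; vc=[3,7,5]
#12 0x2d→b11/s1 L1-HIT; vc=[3,7,5]
#13 0x1f→b7/s1 VC-HIT; vc=[3,11,5]
#14 0x1d→b7/s1 L1-HIT; vc=[3,11,5]
#15 0x1d→b7/s1 L1-HIT; vc=[3,11,5]

SEQ = [MISS, L1-HIT, MISS, MISS, VC-HIT, VC-HIT, VC-HIT, MISS, VC-HIT, VC-HIT, L1-HIT, L1-HIT, L1-HIT, VC-HIT, L1-HIT, L1-HIT]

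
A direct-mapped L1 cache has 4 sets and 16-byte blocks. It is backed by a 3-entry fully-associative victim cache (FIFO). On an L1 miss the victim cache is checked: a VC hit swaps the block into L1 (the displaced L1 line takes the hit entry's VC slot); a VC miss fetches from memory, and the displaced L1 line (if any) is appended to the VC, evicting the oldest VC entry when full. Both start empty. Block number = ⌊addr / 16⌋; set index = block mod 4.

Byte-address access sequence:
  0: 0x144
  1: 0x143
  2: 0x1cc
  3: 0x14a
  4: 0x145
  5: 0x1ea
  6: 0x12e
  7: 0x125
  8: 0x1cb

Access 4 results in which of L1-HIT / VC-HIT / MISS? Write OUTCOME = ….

OUTCOME = L1-HIT

  [0] addr=0x144 blk=20 s=0: MISS | VC []
  [1] addr=0x143 blk=20 s=0: L1-HIT | VC []
  [2] addr=0x1cc blk=28 s=0: MISS | VC [20]
  [3] addr=0x14a blk=20 s=0: VC-HIT | VC [28]
  [4] addr=0x145 blk=20 s=0: L1-HIT | VC [28]
  [5] addr=0x1ea blk=30 s=2: MISS | VC [28]
  [6] addr=0x12e blk=18 s=2: MISS | VC [28, 30]
  [7] addr=0x125 blk=18 s=2: L1-HIT | VC [28, 30]
  [8] addr=0x1cb blk=28 s=0: VC-HIT | VC [20, 30]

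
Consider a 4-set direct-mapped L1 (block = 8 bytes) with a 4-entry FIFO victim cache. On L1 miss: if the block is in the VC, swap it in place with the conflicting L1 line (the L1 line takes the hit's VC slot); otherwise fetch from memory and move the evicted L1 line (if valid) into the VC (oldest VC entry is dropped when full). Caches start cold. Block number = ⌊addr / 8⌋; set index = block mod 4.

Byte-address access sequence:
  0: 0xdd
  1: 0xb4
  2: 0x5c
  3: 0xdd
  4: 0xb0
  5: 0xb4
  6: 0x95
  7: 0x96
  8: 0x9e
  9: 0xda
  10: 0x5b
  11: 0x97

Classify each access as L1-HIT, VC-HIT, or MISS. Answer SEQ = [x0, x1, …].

  [0] addr=0xdd blk=27 s=3: MISS | VC []
  [1] addr=0xb4 blk=22 s=2: MISS | VC []
  [2] addr=0x5c blk=11 s=3: MISS | VC [27]
  [3] addr=0xdd blk=27 s=3: VC-HIT | VC [11]
  [4] addr=0xb0 blk=22 s=2: L1-HIT | VC [11]
  [5] addr=0xb4 blk=22 s=2: L1-HIT | VC [11]
  [6] addr=0x95 blk=18 s=2: MISS | VC [11, 22]
  [7] addr=0x96 blk=18 s=2: L1-HIT | VC [11, 22]
  [8] addr=0x9e blk=19 s=3: MISS | VC [11, 22, 27]
  [9] addr=0xda blk=27 s=3: VC-HIT | VC [11, 22, 19]
  [10] addr=0x5b blk=11 s=3: VC-HIT | VC [27, 22, 19]
  [11] addr=0x97 blk=18 s=2: L1-HIT | VC [27, 22, 19]

SEQ = [MISS, MISS, MISS, VC-HIT, L1-HIT, L1-HIT, MISS, L1-HIT, MISS, VC-HIT, VC-HIT, L1-HIT]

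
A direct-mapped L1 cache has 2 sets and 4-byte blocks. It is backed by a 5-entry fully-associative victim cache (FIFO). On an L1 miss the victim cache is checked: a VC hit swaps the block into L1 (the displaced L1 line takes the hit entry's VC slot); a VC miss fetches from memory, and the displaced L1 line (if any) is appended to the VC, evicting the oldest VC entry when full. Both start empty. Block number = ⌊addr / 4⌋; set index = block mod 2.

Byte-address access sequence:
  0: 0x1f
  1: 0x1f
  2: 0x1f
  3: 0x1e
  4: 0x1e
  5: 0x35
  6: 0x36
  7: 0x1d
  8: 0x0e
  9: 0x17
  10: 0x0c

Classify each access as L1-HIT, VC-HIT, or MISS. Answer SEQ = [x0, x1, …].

0: 0x1f (blk 7, set 1) → MISS  vc=[]
1: 0x1f (blk 7, set 1) → L1-HIT  vc=[]
2: 0x1f (blk 7, set 1) → L1-HIT  vc=[]
3: 0x1e (blk 7, set 1) → L1-HIT  vc=[]
4: 0x1e (blk 7, set 1) → L1-HIT  vc=[]
5: 0x35 (blk 13, set 1) → MISS  vc=[7]
6: 0x36 (blk 13, set 1) → L1-HIT  vc=[7]
7: 0x1d (blk 7, set 1) → VC-HIT  vc=[13]
8: 0xe (blk 3, set 1) → MISS  vc=[13, 7]
9: 0x17 (blk 5, set 1) → MISS  vc=[13, 7, 3]
10: 0xc (blk 3, set 1) → VC-HIT  vc=[13, 7, 5]

SEQ = [MISS, L1-HIT, L1-HIT, L1-HIT, L1-HIT, MISS, L1-HIT, VC-HIT, MISS, MISS, VC-HIT]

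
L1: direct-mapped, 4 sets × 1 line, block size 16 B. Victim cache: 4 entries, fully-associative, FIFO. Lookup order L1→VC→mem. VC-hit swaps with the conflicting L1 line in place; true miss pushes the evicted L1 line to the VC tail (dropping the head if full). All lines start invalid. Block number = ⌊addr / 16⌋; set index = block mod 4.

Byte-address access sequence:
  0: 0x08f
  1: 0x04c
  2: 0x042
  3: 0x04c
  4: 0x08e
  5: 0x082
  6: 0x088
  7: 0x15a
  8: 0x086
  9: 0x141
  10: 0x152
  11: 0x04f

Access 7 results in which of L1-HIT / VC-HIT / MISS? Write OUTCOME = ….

0: 0x8f (blk 8, set 0) → MISS  vc=[]
1: 0x4c (blk 4, set 0) → MISS  vc=[8]
2: 0x42 (blk 4, set 0) → L1-HIT  vc=[8]
3: 0x4c (blk 4, set 0) → L1-HIT  vc=[8]
4: 0x8e (blk 8, set 0) → VC-HIT  vc=[4]
5: 0x82 (blk 8, set 0) → L1-HIT  vc=[4]
6: 0x88 (blk 8, set 0) → L1-HIT  vc=[4]
7: 0x15a (blk 21, set 1) → MISS  vc=[4]
8: 0x86 (blk 8, set 0) → L1-HIT  vc=[4]
9: 0x141 (blk 20, set 0) → MISS  vc=[4, 8]
10: 0x152 (blk 21, set 1) → L1-HIT  vc=[4, 8]
11: 0x4f (blk 4, set 0) → VC-HIT  vc=[20, 8]

OUTCOME = MISS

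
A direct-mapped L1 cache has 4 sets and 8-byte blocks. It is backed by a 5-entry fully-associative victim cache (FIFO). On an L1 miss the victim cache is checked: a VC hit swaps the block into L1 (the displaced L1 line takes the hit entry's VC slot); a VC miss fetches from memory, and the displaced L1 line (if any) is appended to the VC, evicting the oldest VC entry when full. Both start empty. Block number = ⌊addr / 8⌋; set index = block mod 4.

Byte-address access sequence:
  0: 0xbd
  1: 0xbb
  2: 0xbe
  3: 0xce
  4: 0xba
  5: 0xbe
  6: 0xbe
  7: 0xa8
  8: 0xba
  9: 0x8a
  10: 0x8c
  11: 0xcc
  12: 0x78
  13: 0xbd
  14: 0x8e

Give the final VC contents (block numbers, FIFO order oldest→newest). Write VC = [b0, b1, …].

0: 0xbd (blk 23, set 3) → MISS  vc=[]
1: 0xbb (blk 23, set 3) → L1-HIT  vc=[]
2: 0xbe (blk 23, set 3) → L1-HIT  vc=[]
3: 0xce (blk 25, set 1) → MISS  vc=[]
4: 0xba (blk 23, set 3) → L1-HIT  vc=[]
5: 0xbe (blk 23, set 3) → L1-HIT  vc=[]
6: 0xbe (blk 23, set 3) → L1-HIT  vc=[]
7: 0xa8 (blk 21, set 1) → MISS  vc=[25]
8: 0xba (blk 23, set 3) → L1-HIT  vc=[25]
9: 0x8a (blk 17, set 1) → MISS  vc=[25, 21]
10: 0x8c (blk 17, set 1) → L1-HIT  vc=[25, 21]
11: 0xcc (blk 25, set 1) → VC-HIT  vc=[17, 21]
12: 0x78 (blk 15, set 3) → MISS  vc=[17, 21, 23]
13: 0xbd (blk 23, set 3) → VC-HIT  vc=[17, 21, 15]
14: 0x8e (blk 17, set 1) → VC-HIT  vc=[25, 21, 15]

VC = [25, 21, 15]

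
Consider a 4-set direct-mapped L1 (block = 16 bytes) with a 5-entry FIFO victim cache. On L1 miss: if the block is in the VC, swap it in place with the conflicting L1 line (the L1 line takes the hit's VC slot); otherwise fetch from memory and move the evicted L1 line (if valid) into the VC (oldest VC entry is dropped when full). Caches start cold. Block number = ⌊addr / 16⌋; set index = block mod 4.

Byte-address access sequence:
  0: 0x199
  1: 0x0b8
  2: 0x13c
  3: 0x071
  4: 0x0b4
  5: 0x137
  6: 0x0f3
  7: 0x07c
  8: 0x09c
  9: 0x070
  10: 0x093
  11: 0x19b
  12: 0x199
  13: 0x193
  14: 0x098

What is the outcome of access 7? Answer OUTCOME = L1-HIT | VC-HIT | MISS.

OUTCOME = VC-HIT

#0 0x199→b25/s1 MISS; vc=[]
#1 0xb8→b11/s3 MISS; vc=[]
#2 0x13c→b19/s3 MISS; vc=[11]
#3 0x71→b7/s3 MISS; vc=[11,19]
#4 0xb4→b11/s3 VC-HIT; vc=[7,19]
#5 0x137→b19/s3 VC-HIT; vc=[7,11]
#6 0xf3→b15/s3 MISS; vc=[7,11,19]
#7 0x7c→b7/s3 VC-HIT; vc=[15,11,19]
#8 0x9c→b9/s1 MISS; vc=[15,11,19,25]
#9 0x70→b7/s3 L1-HIT; vc=[15,11,19,25]
#10 0x93→b9/s1 L1-HIT; vc=[15,11,19,25]
#11 0x19b→b25/s1 VC-HIT; vc=[15,11,19,9]
#12 0x199→b25/s1 L1-HIT; vc=[15,11,19,9]
#13 0x193→b25/s1 L1-HIT; vc=[15,11,19,9]
#14 0x98→b9/s1 VC-HIT; vc=[15,11,19,25]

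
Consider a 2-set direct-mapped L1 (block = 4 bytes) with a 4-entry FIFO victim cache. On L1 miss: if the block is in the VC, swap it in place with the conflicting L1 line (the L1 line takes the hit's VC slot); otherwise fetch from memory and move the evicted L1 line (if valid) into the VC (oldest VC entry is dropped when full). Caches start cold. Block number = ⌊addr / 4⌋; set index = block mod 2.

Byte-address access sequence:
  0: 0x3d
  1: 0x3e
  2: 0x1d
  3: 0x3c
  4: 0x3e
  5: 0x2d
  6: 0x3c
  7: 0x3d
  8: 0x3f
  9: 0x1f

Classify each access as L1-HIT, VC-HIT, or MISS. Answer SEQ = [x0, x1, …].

0: 0x3d (blk 15, set 1) → MISS  vc=[]
1: 0x3e (blk 15, set 1) → L1-HIT  vc=[]
2: 0x1d (blk 7, set 1) → MISS  vc=[15]
3: 0x3c (blk 15, set 1) → VC-HIT  vc=[7]
4: 0x3e (blk 15, set 1) → L1-HIT  vc=[7]
5: 0x2d (blk 11, set 1) → MISS  vc=[7, 15]
6: 0x3c (blk 15, set 1) → VC-HIT  vc=[7, 11]
7: 0x3d (blk 15, set 1) → L1-HIT  vc=[7, 11]
8: 0x3f (blk 15, set 1) → L1-HIT  vc=[7, 11]
9: 0x1f (blk 7, set 1) → VC-HIT  vc=[15, 11]

SEQ = [MISS, L1-HIT, MISS, VC-HIT, L1-HIT, MISS, VC-HIT, L1-HIT, L1-HIT, VC-HIT]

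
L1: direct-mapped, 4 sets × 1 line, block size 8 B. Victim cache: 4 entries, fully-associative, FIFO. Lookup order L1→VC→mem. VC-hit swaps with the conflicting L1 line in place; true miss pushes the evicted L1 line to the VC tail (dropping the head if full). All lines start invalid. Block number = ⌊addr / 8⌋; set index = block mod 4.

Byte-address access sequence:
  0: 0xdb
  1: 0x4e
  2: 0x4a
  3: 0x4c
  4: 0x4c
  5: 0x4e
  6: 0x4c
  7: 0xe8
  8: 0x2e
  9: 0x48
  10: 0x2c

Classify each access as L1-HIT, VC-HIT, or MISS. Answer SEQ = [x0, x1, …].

SEQ = [MISS, MISS, L1-HIT, L1-HIT, L1-HIT, L1-HIT, L1-HIT, MISS, MISS, VC-HIT, VC-HIT]

0: 0xdb (blk 27, set 3) → MISS  vc=[]
1: 0x4e (blk 9, set 1) → MISS  vc=[]
2: 0x4a (blk 9, set 1) → L1-HIT  vc=[]
3: 0x4c (blk 9, set 1) → L1-HIT  vc=[]
4: 0x4c (blk 9, set 1) → L1-HIT  vc=[]
5: 0x4e (blk 9, set 1) → L1-HIT  vc=[]
6: 0x4c (blk 9, set 1) → L1-HIT  vc=[]
7: 0xe8 (blk 29, set 1) → MISS  vc=[9]
8: 0x2e (blk 5, set 1) → MISS  vc=[9, 29]
9: 0x48 (blk 9, set 1) → VC-HIT  vc=[5, 29]
10: 0x2c (blk 5, set 1) → VC-HIT  vc=[9, 29]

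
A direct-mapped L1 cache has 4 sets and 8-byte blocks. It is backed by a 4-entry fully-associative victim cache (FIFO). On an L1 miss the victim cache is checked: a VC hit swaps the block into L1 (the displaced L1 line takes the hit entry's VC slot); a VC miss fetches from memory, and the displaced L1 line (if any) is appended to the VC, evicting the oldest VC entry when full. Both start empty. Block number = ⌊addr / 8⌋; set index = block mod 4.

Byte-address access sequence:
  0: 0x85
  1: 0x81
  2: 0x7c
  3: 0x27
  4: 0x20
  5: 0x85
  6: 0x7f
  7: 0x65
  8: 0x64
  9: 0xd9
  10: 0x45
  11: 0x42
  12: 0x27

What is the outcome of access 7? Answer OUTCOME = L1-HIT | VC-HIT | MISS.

  [0] addr=0x85 blk=16 s=0: MISS | VC []
  [1] addr=0x81 blk=16 s=0: L1-HIT | VC []
  [2] addr=0x7c blk=15 s=3: MISS | VC []
  [3] addr=0x27 blk=4 s=0: MISS | VC [16]
  [4] addr=0x20 blk=4 s=0: L1-HIT | VC [16]
  [5] addr=0x85 blk=16 s=0: VC-HIT | VC [4]
  [6] addr=0x7f blk=15 s=3: L1-HIT | VC [4]
  [7] addr=0x65 blk=12 s=0: MISS | VC [4, 16]
  [8] addr=0x64 blk=12 s=0: L1-HIT | VC [4, 16]
  [9] addr=0xd9 blk=27 s=3: MISS | VC [4, 16, 15]
  [10] addr=0x45 blk=8 s=0: MISS | VC [4, 16, 15, 12]
  [11] addr=0x42 blk=8 s=0: L1-HIT | VC [4, 16, 15, 12]
  [12] addr=0x27 blk=4 s=0: VC-HIT | VC [8, 16, 15, 12]

OUTCOME = MISS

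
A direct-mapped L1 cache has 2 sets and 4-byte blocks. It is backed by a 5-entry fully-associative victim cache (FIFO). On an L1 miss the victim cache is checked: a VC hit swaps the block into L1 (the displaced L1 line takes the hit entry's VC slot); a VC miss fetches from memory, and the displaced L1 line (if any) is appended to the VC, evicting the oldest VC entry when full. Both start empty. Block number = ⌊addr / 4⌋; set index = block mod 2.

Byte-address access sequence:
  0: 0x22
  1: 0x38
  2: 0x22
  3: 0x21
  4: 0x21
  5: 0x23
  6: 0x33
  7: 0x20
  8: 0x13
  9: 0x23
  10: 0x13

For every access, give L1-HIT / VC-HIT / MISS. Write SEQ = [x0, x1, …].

SEQ = [MISS, MISS, VC-HIT, L1-HIT, L1-HIT, L1-HIT, MISS, VC-HIT, MISS, VC-HIT, VC-HIT]

#0 0x22→b8/s0 MISS; vc=[]
#1 0x38→b14/s0 MISS; vc=[8]
#2 0x22→b8/s0 VC-HIT; vc=[14]
#3 0x21→b8/s0 L1-HIT; vc=[14]
#4 0x21→b8/s0 L1-HIT; vc=[14]
#5 0x23→b8/s0 L1-HIT; vc=[14]
#6 0x33→b12/s0 MISS; vc=[14,8]
#7 0x20→b8/s0 VC-HIT; vc=[14,12]
#8 0x13→b4/s0 MISS; vc=[14,12,8]
#9 0x23→b8/s0 VC-HIT; vc=[14,12,4]
#10 0x13→b4/s0 VC-HIT; vc=[14,12,8]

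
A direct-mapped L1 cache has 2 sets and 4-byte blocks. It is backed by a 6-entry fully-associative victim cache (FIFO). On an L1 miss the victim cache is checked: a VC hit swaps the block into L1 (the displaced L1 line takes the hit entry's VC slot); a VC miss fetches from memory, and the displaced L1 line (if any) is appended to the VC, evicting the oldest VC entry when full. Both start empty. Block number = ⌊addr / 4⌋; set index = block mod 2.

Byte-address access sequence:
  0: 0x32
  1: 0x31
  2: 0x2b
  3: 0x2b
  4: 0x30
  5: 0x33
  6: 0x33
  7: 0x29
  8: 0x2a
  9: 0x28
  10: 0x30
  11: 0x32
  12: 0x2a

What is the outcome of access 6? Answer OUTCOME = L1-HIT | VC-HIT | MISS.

  [0] addr=0x32 blk=12 s=0: MISS | VC []
  [1] addr=0x31 blk=12 s=0: L1-HIT | VC []
  [2] addr=0x2b blk=10 s=0: MISS | VC [12]
  [3] addr=0x2b blk=10 s=0: L1-HIT | VC [12]
  [4] addr=0x30 blk=12 s=0: VC-HIT | VC [10]
  [5] addr=0x33 blk=12 s=0: L1-HIT | VC [10]
  [6] addr=0x33 blk=12 s=0: L1-HIT | VC [10]
  [7] addr=0x29 blk=10 s=0: VC-HIT | VC [12]
  [8] addr=0x2a blk=10 s=0: L1-HIT | VC [12]
  [9] addr=0x28 blk=10 s=0: L1-HIT | VC [12]
  [10] addr=0x30 blk=12 s=0: VC-HIT | VC [10]
  [11] addr=0x32 blk=12 s=0: L1-HIT | VC [10]
  [12] addr=0x2a blk=10 s=0: VC-HIT | VC [12]

OUTCOME = L1-HIT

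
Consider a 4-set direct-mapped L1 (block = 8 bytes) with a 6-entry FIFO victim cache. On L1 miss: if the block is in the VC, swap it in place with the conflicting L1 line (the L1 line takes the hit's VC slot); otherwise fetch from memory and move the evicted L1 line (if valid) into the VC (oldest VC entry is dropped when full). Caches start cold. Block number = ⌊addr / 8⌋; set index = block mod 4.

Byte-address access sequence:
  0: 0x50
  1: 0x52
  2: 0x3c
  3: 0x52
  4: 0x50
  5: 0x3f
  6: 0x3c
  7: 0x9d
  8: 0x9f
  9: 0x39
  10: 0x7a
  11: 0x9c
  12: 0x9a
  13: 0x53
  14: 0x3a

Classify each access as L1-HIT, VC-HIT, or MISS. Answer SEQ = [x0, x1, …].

#0 0x50→b10/s2 MISS; vc=[]
#1 0x52→b10/s2 L1-HIT; vc=[]
#2 0x3c→b7/s3 MISS; vc=[]
#3 0x52→b10/s2 L1-HIT; vc=[]
#4 0x50→b10/s2 L1-HIT; vc=[]
#5 0x3f→b7/s3 L1-HIT; vc=[]
#6 0x3c→b7/s3 L1-HIT; vc=[]
#7 0x9d→b19/s3 MISS; vc=[7]
#8 0x9f→b19/s3 L1-HIT; vc=[7]
#9 0x39→b7/s3 VC-HIT; vc=[19]
#10 0x7a→b15/s3 MISS; vc=[19,7]
#11 0x9c→b19/s3 VC-HIT; vc=[15,7]
#12 0x9a→b19/s3 L1-HIT; vc=[15,7]
#13 0x53→b10/s2 L1-HIT; vc=[15,7]
#14 0x3a→b7/s3 VC-HIT; vc=[15,19]

SEQ = [MISS, L1-HIT, MISS, L1-HIT, L1-HIT, L1-HIT, L1-HIT, MISS, L1-HIT, VC-HIT, MISS, VC-HIT, L1-HIT, L1-HIT, VC-HIT]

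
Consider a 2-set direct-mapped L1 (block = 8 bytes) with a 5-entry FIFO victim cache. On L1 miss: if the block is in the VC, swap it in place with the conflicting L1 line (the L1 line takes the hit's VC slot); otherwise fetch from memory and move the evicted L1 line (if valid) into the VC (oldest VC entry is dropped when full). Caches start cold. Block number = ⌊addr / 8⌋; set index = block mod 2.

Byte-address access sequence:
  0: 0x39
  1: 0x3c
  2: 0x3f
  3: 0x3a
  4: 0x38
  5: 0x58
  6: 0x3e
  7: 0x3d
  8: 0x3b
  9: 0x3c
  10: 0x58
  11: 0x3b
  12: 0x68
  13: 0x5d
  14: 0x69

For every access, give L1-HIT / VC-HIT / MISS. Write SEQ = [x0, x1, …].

  [0] addr=0x39 blk=7 s=1: MISS | VC []
  [1] addr=0x3c blk=7 s=1: L1-HIT | VC []
  [2] addr=0x3f blk=7 s=1: L1-HIT | VC []
  [3] addr=0x3a blk=7 s=1: L1-HIT | VC []
  [4] addr=0x38 blk=7 s=1: L1-HIT | VC []
  [5] addr=0x58 blk=11 s=1: MISS | VC [7]
  [6] addr=0x3e blk=7 s=1: VC-HIT | VC [11]
  [7] addr=0x3d blk=7 s=1: L1-HIT | VC [11]
  [8] addr=0x3b blk=7 s=1: L1-HIT | VC [11]
  [9] addr=0x3c blk=7 s=1: L1-HIT | VC [11]
  [10] addr=0x58 blk=11 s=1: VC-HIT | VC [7]
  [11] addr=0x3b blk=7 s=1: VC-HIT | VC [11]
  [12] addr=0x68 blk=13 s=1: MISS | VC [11, 7]
  [13] addr=0x5d blk=11 s=1: VC-HIT | VC [13, 7]
  [14] addr=0x69 blk=13 s=1: VC-HIT | VC [11, 7]

SEQ = [MISS, L1-HIT, L1-HIT, L1-HIT, L1-HIT, MISS, VC-HIT, L1-HIT, L1-HIT, L1-HIT, VC-HIT, VC-HIT, MISS, VC-HIT, VC-HIT]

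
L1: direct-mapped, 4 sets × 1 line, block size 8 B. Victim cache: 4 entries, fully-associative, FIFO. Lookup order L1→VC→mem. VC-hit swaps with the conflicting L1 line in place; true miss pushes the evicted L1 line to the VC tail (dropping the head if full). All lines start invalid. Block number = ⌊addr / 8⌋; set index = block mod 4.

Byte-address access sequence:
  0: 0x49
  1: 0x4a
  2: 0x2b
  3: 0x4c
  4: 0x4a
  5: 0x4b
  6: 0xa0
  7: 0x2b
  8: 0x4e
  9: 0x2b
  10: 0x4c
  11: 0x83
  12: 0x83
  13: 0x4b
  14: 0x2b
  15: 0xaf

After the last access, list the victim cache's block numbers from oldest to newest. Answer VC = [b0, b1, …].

VC = [9, 20, 5]

#0 0x49→b9/s1 MISS; vc=[]
#1 0x4a→b9/s1 L1-HIT; vc=[]
#2 0x2b→b5/s1 MISS; vc=[9]
#3 0x4c→b9/s1 VC-HIT; vc=[5]
#4 0x4a→b9/s1 L1-HIT; vc=[5]
#5 0x4b→b9/s1 L1-HIT; vc=[5]
#6 0xa0→b20/s0 MISS; vc=[5]
#7 0x2b→b5/s1 VC-HIT; vc=[9]
#8 0x4e→b9/s1 VC-HIT; vc=[5]
#9 0x2b→b5/s1 VC-HIT; vc=[9]
#10 0x4c→b9/s1 VC-HIT; vc=[5]
#11 0x83→b16/s0 MISS; vc=[5,20]
#12 0x83→b16/s0 L1-HIT; vc=[5,20]
#13 0x4b→b9/s1 L1-HIT; vc=[5,20]
#14 0x2b→b5/s1 VC-HIT; vc=[9,20]
#15 0xaf→b21/s1 MISS; vc=[9,20,5]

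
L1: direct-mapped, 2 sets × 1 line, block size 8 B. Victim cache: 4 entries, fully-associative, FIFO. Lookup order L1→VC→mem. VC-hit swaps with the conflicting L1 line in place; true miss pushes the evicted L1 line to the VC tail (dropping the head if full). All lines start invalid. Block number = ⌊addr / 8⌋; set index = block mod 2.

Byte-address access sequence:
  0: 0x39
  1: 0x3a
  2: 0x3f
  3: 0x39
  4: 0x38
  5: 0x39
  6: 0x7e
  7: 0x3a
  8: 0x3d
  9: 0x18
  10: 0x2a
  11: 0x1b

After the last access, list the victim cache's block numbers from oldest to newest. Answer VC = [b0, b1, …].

VC = [15, 7, 5]

  [0] addr=0x39 blk=7 s=1: MISS | VC []
  [1] addr=0x3a blk=7 s=1: L1-HIT | VC []
  [2] addr=0x3f blk=7 s=1: L1-HIT | VC []
  [3] addr=0x39 blk=7 s=1: L1-HIT | VC []
  [4] addr=0x38 blk=7 s=1: L1-HIT | VC []
  [5] addr=0x39 blk=7 s=1: L1-HIT | VC []
  [6] addr=0x7e blk=15 s=1: MISS | VC [7]
  [7] addr=0x3a blk=7 s=1: VC-HIT | VC [15]
  [8] addr=0x3d blk=7 s=1: L1-HIT | VC [15]
  [9] addr=0x18 blk=3 s=1: MISS | VC [15, 7]
  [10] addr=0x2a blk=5 s=1: MISS | VC [15, 7, 3]
  [11] addr=0x1b blk=3 s=1: VC-HIT | VC [15, 7, 5]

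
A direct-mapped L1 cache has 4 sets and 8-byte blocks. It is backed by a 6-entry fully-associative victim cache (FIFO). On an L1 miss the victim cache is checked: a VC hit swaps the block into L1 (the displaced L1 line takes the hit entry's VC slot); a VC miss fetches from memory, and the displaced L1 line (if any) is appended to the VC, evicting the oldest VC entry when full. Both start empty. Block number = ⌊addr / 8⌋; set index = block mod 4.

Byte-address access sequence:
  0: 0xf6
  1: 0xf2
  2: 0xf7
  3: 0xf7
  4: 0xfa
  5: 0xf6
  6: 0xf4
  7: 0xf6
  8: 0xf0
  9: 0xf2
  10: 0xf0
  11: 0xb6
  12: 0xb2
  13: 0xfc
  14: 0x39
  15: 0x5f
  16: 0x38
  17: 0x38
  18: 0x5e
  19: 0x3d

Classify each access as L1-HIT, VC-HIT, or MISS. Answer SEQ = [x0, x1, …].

0: 0xf6 (blk 30, set 2) → MISS  vc=[]
1: 0xf2 (blk 30, set 2) → L1-HIT  vc=[]
2: 0xf7 (blk 30, set 2) → L1-HIT  vc=[]
3: 0xf7 (blk 30, set 2) → L1-HIT  vc=[]
4: 0xfa (blk 31, set 3) → MISS  vc=[]
5: 0xf6 (blk 30, set 2) → L1-HIT  vc=[]
6: 0xf4 (blk 30, set 2) → L1-HIT  vc=[]
7: 0xf6 (blk 30, set 2) → L1-HIT  vc=[]
8: 0xf0 (blk 30, set 2) → L1-HIT  vc=[]
9: 0xf2 (blk 30, set 2) → L1-HIT  vc=[]
10: 0xf0 (blk 30, set 2) → L1-HIT  vc=[]
11: 0xb6 (blk 22, set 2) → MISS  vc=[30]
12: 0xb2 (blk 22, set 2) → L1-HIT  vc=[30]
13: 0xfc (blk 31, set 3) → L1-HIT  vc=[30]
14: 0x39 (blk 7, set 3) → MISS  vc=[30, 31]
15: 0x5f (blk 11, set 3) → MISS  vc=[30, 31, 7]
16: 0x38 (blk 7, set 3) → VC-HIT  vc=[30, 31, 11]
17: 0x38 (blk 7, set 3) → L1-HIT  vc=[30, 31, 11]
18: 0x5e (blk 11, set 3) → VC-HIT  vc=[30, 31, 7]
19: 0x3d (blk 7, set 3) → VC-HIT  vc=[30, 31, 11]

SEQ = [MISS, L1-HIT, L1-HIT, L1-HIT, MISS, L1-HIT, L1-HIT, L1-HIT, L1-HIT, L1-HIT, L1-HIT, MISS, L1-HIT, L1-HIT, MISS, MISS, VC-HIT, L1-HIT, VC-HIT, VC-HIT]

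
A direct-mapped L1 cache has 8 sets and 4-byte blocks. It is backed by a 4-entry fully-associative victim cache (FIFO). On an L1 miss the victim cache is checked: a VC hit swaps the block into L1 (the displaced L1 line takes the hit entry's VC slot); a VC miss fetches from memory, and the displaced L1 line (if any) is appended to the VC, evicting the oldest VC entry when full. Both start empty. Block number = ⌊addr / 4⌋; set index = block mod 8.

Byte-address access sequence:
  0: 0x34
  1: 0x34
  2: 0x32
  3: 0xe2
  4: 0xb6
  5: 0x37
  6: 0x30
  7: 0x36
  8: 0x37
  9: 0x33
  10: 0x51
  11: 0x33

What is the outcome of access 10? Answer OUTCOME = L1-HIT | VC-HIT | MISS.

#0 0x34→b13/s5 MISS; vc=[]
#1 0x34→b13/s5 L1-HIT; vc=[]
#2 0x32→b12/s4 MISS; vc=[]
#3 0xe2→b56/s0 MISS; vc=[]
#4 0xb6→b45/s5 MISS; vc=[13]
#5 0x37→b13/s5 VC-HIT; vc=[45]
#6 0x30→b12/s4 L1-HIT; vc=[45]
#7 0x36→b13/s5 L1-HIT; vc=[45]
#8 0x37→b13/s5 L1-HIT; vc=[45]
#9 0x33→b12/s4 L1-HIT; vc=[45]
#10 0x51→b20/s4 MISS; vc=[45,12]
#11 0x33→b12/s4 VC-HIT; vc=[45,20]

OUTCOME = MISS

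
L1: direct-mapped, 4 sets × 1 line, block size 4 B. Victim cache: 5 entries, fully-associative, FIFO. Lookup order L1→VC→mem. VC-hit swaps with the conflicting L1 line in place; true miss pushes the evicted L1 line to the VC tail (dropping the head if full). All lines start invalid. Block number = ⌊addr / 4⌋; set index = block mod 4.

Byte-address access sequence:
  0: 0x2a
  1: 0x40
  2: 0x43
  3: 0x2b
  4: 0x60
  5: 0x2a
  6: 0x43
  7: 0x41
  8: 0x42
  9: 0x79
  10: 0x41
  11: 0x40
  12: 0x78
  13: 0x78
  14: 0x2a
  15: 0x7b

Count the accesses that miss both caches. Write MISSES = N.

MISSES = 4

0: 0x2a (blk 10, set 2) → MISS  vc=[]
1: 0x40 (blk 16, set 0) → MISS  vc=[]
2: 0x43 (blk 16, set 0) → L1-HIT  vc=[]
3: 0x2b (blk 10, set 2) → L1-HIT  vc=[]
4: 0x60 (blk 24, set 0) → MISS  vc=[16]
5: 0x2a (blk 10, set 2) → L1-HIT  vc=[16]
6: 0x43 (blk 16, set 0) → VC-HIT  vc=[24]
7: 0x41 (blk 16, set 0) → L1-HIT  vc=[24]
8: 0x42 (blk 16, set 0) → L1-HIT  vc=[24]
9: 0x79 (blk 30, set 2) → MISS  vc=[24, 10]
10: 0x41 (blk 16, set 0) → L1-HIT  vc=[24, 10]
11: 0x40 (blk 16, set 0) → L1-HIT  vc=[24, 10]
12: 0x78 (blk 30, set 2) → L1-HIT  vc=[24, 10]
13: 0x78 (blk 30, set 2) → L1-HIT  vc=[24, 10]
14: 0x2a (blk 10, set 2) → VC-HIT  vc=[24, 30]
15: 0x7b (blk 30, set 2) → VC-HIT  vc=[24, 10]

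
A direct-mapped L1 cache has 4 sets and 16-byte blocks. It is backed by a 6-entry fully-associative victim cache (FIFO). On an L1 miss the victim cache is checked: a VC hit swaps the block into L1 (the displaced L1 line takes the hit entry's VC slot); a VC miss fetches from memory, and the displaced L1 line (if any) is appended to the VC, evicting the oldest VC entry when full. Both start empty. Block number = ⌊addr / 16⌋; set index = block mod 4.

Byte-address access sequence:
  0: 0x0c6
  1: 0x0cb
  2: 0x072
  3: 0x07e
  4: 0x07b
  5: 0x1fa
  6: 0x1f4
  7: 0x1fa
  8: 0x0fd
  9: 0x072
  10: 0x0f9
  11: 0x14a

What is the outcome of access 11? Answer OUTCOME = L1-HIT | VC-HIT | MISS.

0: 0xc6 (blk 12, set 0) → MISS  vc=[]
1: 0xcb (blk 12, set 0) → L1-HIT  vc=[]
2: 0x72 (blk 7, set 3) → MISS  vc=[]
3: 0x7e (blk 7, set 3) → L1-HIT  vc=[]
4: 0x7b (blk 7, set 3) → L1-HIT  vc=[]
5: 0x1fa (blk 31, set 3) → MISS  vc=[7]
6: 0x1f4 (blk 31, set 3) → L1-HIT  vc=[7]
7: 0x1fa (blk 31, set 3) → L1-HIT  vc=[7]
8: 0xfd (blk 15, set 3) → MISS  vc=[7, 31]
9: 0x72 (blk 7, set 3) → VC-HIT  vc=[15, 31]
10: 0xf9 (blk 15, set 3) → VC-HIT  vc=[7, 31]
11: 0x14a (blk 20, set 0) → MISS  vc=[7, 31, 12]

OUTCOME = MISS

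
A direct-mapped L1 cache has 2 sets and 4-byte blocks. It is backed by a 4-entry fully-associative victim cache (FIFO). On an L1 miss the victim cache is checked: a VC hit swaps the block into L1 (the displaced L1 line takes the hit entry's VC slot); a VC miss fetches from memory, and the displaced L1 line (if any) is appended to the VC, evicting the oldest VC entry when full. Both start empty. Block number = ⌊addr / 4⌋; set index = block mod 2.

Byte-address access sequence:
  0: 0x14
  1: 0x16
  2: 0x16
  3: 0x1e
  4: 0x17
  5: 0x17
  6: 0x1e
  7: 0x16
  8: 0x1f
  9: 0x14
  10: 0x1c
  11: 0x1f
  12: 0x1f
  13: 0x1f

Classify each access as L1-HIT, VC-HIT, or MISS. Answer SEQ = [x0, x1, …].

SEQ = [MISS, L1-HIT, L1-HIT, MISS, VC-HIT, L1-HIT, VC-HIT, VC-HIT, VC-HIT, VC-HIT, VC-HIT, L1-HIT, L1-HIT, L1-HIT]

0: 0x14 (blk 5, set 1) → MISS  vc=[]
1: 0x16 (blk 5, set 1) → L1-HIT  vc=[]
2: 0x16 (blk 5, set 1) → L1-HIT  vc=[]
3: 0x1e (blk 7, set 1) → MISS  vc=[5]
4: 0x17 (blk 5, set 1) → VC-HIT  vc=[7]
5: 0x17 (blk 5, set 1) → L1-HIT  vc=[7]
6: 0x1e (blk 7, set 1) → VC-HIT  vc=[5]
7: 0x16 (blk 5, set 1) → VC-HIT  vc=[7]
8: 0x1f (blk 7, set 1) → VC-HIT  vc=[5]
9: 0x14 (blk 5, set 1) → VC-HIT  vc=[7]
10: 0x1c (blk 7, set 1) → VC-HIT  vc=[5]
11: 0x1f (blk 7, set 1) → L1-HIT  vc=[5]
12: 0x1f (blk 7, set 1) → L1-HIT  vc=[5]
13: 0x1f (blk 7, set 1) → L1-HIT  vc=[5]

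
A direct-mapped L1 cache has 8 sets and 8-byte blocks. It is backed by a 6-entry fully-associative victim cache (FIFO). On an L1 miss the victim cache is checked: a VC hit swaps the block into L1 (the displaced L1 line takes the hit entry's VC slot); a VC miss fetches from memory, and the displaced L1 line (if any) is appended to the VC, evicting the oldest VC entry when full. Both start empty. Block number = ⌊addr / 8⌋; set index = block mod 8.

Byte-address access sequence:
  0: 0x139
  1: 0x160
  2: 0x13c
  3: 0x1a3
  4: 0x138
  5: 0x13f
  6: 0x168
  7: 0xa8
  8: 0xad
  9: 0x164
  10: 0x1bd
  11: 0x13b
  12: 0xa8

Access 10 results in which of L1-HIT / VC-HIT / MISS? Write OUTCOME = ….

  [0] addr=0x139 blk=39 s=7: MISS | VC []
  [1] addr=0x160 blk=44 s=4: MISS | VC []
  [2] addr=0x13c blk=39 s=7: L1-HIT | VC []
  [3] addr=0x1a3 blk=52 s=4: MISS | VC [44]
  [4] addr=0x138 blk=39 s=7: L1-HIT | VC [44]
  [5] addr=0x13f blk=39 s=7: L1-HIT | VC [44]
  [6] addr=0x168 blk=45 s=5: MISS | VC [44]
  [7] addr=0xa8 blk=21 s=5: MISS | VC [44, 45]
  [8] addr=0xad blk=21 s=5: L1-HIT | VC [44, 45]
  [9] addr=0x164 blk=44 s=4: VC-HIT | VC [52, 45]
  [10] addr=0x1bd blk=55 s=7: MISS | VC [52, 45, 39]
  [11] addr=0x13b blk=39 s=7: VC-HIT | VC [52, 45, 55]
  [12] addr=0xa8 blk=21 s=5: L1-HIT | VC [52, 45, 55]

OUTCOME = MISS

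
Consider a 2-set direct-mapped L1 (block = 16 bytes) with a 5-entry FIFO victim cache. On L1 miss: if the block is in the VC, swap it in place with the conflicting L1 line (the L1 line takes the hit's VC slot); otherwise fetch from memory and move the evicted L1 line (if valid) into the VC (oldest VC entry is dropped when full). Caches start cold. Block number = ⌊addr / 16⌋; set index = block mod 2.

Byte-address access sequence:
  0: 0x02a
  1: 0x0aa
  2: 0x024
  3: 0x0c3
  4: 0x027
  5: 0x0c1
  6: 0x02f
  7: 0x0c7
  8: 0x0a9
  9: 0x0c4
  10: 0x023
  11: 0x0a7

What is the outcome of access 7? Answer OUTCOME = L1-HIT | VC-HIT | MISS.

OUTCOME = VC-HIT

0: 0x2a (blk 2, set 0) → MISS  vc=[]
1: 0xaa (blk 10, set 0) → MISS  vc=[2]
2: 0x24 (blk 2, set 0) → VC-HIT  vc=[10]
3: 0xc3 (blk 12, set 0) → MISS  vc=[10, 2]
4: 0x27 (blk 2, set 0) → VC-HIT  vc=[10, 12]
5: 0xc1 (blk 12, set 0) → VC-HIT  vc=[10, 2]
6: 0x2f (blk 2, set 0) → VC-HIT  vc=[10, 12]
7: 0xc7 (blk 12, set 0) → VC-HIT  vc=[10, 2]
8: 0xa9 (blk 10, set 0) → VC-HIT  vc=[12, 2]
9: 0xc4 (blk 12, set 0) → VC-HIT  vc=[10, 2]
10: 0x23 (blk 2, set 0) → VC-HIT  vc=[10, 12]
11: 0xa7 (blk 10, set 0) → VC-HIT  vc=[2, 12]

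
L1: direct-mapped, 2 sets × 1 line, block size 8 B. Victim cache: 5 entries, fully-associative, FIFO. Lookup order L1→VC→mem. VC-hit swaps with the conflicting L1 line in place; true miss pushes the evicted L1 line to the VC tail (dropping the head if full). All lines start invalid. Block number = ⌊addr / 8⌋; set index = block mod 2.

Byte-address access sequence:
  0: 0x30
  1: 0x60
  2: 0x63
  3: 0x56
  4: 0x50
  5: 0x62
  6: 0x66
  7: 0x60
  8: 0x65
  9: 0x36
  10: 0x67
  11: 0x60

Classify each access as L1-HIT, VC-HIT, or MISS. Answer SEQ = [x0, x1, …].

#0 0x30→b6/s0 MISS; vc=[]
#1 0x60→b12/s0 MISS; vc=[6]
#2 0x63→b12/s0 L1-HIT; vc=[6]
#3 0x56→b10/s0 MISS; vc=[6,12]
#4 0x50→b10/s0 L1-HIT; vc=[6,12]
#5 0x62→b12/s0 VC-HIT; vc=[6,10]
#6 0x66→b12/s0 L1-HIT; vc=[6,10]
#7 0x60→b12/s0 L1-HIT; vc=[6,10]
#8 0x65→b12/s0 L1-HIT; vc=[6,10]
#9 0x36→b6/s0 VC-HIT; vc=[12,10]
#10 0x67→b12/s0 VC-HIT; vc=[6,10]
#11 0x60→b12/s0 L1-HIT; vc=[6,10]

SEQ = [MISS, MISS, L1-HIT, MISS, L1-HIT, VC-HIT, L1-HIT, L1-HIT, L1-HIT, VC-HIT, VC-HIT, L1-HIT]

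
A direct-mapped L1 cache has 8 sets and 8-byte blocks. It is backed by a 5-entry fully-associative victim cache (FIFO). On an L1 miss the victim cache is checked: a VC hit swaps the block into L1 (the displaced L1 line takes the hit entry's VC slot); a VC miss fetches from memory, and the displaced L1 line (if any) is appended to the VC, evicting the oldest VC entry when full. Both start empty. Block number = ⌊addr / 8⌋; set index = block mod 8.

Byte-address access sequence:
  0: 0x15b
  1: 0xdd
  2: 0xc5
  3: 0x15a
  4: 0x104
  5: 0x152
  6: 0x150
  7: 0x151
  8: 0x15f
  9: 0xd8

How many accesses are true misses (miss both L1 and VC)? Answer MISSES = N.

MISSES = 5

0: 0x15b (blk 43, set 3) → MISS  vc=[]
1: 0xdd (blk 27, set 3) → MISS  vc=[43]
2: 0xc5 (blk 24, set 0) → MISS  vc=[43]
3: 0x15a (blk 43, set 3) → VC-HIT  vc=[27]
4: 0x104 (blk 32, set 0) → MISS  vc=[27, 24]
5: 0x152 (blk 42, set 2) → MISS  vc=[27, 24]
6: 0x150 (blk 42, set 2) → L1-HIT  vc=[27, 24]
7: 0x151 (blk 42, set 2) → L1-HIT  vc=[27, 24]
8: 0x15f (blk 43, set 3) → L1-HIT  vc=[27, 24]
9: 0xd8 (blk 27, set 3) → VC-HIT  vc=[43, 24]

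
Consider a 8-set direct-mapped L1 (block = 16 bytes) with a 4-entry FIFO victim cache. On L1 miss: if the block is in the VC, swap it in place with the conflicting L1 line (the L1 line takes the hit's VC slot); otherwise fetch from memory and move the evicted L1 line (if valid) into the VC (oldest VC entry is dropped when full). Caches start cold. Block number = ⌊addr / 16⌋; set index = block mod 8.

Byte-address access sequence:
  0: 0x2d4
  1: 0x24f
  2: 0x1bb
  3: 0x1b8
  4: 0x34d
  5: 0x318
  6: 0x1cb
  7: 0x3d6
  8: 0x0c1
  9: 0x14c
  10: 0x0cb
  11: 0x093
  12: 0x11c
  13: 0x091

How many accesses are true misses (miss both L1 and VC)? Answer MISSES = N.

  [0] addr=0x2d4 blk=45 s=5: MISS | VC []
  [1] addr=0x24f blk=36 s=4: MISS | VC []
  [2] addr=0x1bb blk=27 s=3: MISS | VC []
  [3] addr=0x1b8 blk=27 s=3: L1-HIT | VC []
  [4] addr=0x34d blk=52 s=4: MISS | VC [36]
  [5] addr=0x318 blk=49 s=1: MISS | VC [36]
  [6] addr=0x1cb blk=28 s=4: MISS | VC [36, 52]
  [7] addr=0x3d6 blk=61 s=5: MISS | VC [36, 52, 45]
  [8] addr=0xc1 blk=12 s=4: MISS | VC [36, 52, 45, 28]
  [9] addr=0x14c blk=20 s=4: MISS | VC [52, 45, 28, 12]
  [10] addr=0xcb blk=12 s=4: VC-HIT | VC [52, 45, 28, 20]
  [11] addr=0x93 blk=9 s=1: MISS | VC [45, 28, 20, 49]
  [12] addr=0x11c blk=17 s=1: MISS | VC [28, 20, 49, 9]
  [13] addr=0x91 blk=9 s=1: VC-HIT | VC [28, 20, 49, 17]

MISSES = 11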